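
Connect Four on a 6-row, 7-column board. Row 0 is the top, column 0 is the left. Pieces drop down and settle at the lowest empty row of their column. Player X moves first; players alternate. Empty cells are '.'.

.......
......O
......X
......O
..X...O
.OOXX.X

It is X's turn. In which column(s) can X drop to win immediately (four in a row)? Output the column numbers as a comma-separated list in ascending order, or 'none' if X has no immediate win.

Answer: 5

Derivation:
col 0: drop X → no win
col 1: drop X → no win
col 2: drop X → no win
col 3: drop X → no win
col 4: drop X → no win
col 5: drop X → WIN!
col 6: drop X → no win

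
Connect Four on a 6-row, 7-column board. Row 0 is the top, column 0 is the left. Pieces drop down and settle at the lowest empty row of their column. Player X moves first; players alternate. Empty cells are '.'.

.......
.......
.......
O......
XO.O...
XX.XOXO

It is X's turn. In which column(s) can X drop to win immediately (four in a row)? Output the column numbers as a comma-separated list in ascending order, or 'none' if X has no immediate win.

Answer: 2

Derivation:
col 0: drop X → no win
col 1: drop X → no win
col 2: drop X → WIN!
col 3: drop X → no win
col 4: drop X → no win
col 5: drop X → no win
col 6: drop X → no win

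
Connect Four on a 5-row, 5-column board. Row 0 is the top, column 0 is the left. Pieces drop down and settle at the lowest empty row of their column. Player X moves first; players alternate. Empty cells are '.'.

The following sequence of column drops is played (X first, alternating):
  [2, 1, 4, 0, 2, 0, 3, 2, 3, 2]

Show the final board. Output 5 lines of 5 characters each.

Move 1: X drops in col 2, lands at row 4
Move 2: O drops in col 1, lands at row 4
Move 3: X drops in col 4, lands at row 4
Move 4: O drops in col 0, lands at row 4
Move 5: X drops in col 2, lands at row 3
Move 6: O drops in col 0, lands at row 3
Move 7: X drops in col 3, lands at row 4
Move 8: O drops in col 2, lands at row 2
Move 9: X drops in col 3, lands at row 3
Move 10: O drops in col 2, lands at row 1

Answer: .....
..O..
..O..
O.XX.
OOXXX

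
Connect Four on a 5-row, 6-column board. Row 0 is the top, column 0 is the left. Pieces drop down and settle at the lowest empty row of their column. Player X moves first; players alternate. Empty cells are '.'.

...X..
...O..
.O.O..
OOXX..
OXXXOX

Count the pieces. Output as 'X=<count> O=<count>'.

X=7 O=7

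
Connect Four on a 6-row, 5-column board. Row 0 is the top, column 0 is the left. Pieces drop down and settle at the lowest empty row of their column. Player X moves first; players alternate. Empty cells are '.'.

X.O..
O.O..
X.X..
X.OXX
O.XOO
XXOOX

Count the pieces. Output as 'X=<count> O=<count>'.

X=10 O=9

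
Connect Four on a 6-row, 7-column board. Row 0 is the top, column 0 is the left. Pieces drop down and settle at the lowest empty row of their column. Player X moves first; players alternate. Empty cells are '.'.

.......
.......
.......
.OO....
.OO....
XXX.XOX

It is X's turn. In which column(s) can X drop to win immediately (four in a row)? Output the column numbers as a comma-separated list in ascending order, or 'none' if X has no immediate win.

col 0: drop X → no win
col 1: drop X → no win
col 2: drop X → no win
col 3: drop X → WIN!
col 4: drop X → no win
col 5: drop X → no win
col 6: drop X → no win

Answer: 3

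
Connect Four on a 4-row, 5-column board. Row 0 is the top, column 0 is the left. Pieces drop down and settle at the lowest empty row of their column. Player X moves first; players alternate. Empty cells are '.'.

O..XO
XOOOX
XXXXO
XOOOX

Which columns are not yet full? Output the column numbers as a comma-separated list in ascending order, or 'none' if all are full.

Answer: 1,2

Derivation:
col 0: top cell = 'O' → FULL
col 1: top cell = '.' → open
col 2: top cell = '.' → open
col 3: top cell = 'X' → FULL
col 4: top cell = 'O' → FULL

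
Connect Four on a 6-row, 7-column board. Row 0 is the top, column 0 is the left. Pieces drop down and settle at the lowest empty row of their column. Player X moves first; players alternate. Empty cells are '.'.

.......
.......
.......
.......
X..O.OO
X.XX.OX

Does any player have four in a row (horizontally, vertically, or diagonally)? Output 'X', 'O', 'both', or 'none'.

none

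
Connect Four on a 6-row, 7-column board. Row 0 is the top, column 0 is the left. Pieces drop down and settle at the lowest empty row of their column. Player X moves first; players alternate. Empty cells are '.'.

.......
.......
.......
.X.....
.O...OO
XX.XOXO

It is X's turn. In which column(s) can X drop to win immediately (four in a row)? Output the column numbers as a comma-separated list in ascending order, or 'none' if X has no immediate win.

col 0: drop X → no win
col 1: drop X → no win
col 2: drop X → WIN!
col 3: drop X → no win
col 4: drop X → no win
col 5: drop X → no win
col 6: drop X → no win

Answer: 2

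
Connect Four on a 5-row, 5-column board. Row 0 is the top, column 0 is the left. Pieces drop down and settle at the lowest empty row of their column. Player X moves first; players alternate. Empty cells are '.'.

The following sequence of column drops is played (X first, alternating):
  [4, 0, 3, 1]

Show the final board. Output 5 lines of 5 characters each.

Move 1: X drops in col 4, lands at row 4
Move 2: O drops in col 0, lands at row 4
Move 3: X drops in col 3, lands at row 4
Move 4: O drops in col 1, lands at row 4

Answer: .....
.....
.....
.....
OO.XX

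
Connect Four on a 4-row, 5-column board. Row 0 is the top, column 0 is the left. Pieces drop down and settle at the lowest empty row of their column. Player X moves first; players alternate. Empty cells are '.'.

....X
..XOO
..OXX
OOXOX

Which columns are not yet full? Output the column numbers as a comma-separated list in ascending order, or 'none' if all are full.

col 0: top cell = '.' → open
col 1: top cell = '.' → open
col 2: top cell = '.' → open
col 3: top cell = '.' → open
col 4: top cell = 'X' → FULL

Answer: 0,1,2,3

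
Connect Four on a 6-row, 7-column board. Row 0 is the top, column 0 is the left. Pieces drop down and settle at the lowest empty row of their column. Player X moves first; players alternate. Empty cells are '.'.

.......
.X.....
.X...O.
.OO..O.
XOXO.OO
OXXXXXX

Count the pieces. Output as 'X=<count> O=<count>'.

X=10 O=9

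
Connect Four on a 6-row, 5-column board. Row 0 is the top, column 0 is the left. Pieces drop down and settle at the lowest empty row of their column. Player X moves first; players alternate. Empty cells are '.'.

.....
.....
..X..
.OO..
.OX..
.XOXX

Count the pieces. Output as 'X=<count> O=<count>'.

X=5 O=4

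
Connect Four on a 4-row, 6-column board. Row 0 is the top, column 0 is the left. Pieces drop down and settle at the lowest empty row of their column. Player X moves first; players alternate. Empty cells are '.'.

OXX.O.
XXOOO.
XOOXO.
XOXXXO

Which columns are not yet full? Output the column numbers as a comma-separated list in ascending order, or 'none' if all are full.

col 0: top cell = 'O' → FULL
col 1: top cell = 'X' → FULL
col 2: top cell = 'X' → FULL
col 3: top cell = '.' → open
col 4: top cell = 'O' → FULL
col 5: top cell = '.' → open

Answer: 3,5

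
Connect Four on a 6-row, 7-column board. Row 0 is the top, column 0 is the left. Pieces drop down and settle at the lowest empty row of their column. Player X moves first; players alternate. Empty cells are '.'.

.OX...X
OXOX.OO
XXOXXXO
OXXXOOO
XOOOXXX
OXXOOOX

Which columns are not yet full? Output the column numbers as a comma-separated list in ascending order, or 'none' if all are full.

col 0: top cell = '.' → open
col 1: top cell = 'O' → FULL
col 2: top cell = 'X' → FULL
col 3: top cell = '.' → open
col 4: top cell = '.' → open
col 5: top cell = '.' → open
col 6: top cell = 'X' → FULL

Answer: 0,3,4,5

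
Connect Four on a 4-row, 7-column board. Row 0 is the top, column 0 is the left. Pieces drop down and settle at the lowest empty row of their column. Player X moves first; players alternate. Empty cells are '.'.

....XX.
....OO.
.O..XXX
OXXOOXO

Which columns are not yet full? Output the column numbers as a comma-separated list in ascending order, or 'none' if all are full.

Answer: 0,1,2,3,6

Derivation:
col 0: top cell = '.' → open
col 1: top cell = '.' → open
col 2: top cell = '.' → open
col 3: top cell = '.' → open
col 4: top cell = 'X' → FULL
col 5: top cell = 'X' → FULL
col 6: top cell = '.' → open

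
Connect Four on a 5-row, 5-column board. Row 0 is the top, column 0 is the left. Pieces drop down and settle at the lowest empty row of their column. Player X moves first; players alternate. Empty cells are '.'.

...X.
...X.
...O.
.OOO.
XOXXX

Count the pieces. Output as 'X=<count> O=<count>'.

X=6 O=5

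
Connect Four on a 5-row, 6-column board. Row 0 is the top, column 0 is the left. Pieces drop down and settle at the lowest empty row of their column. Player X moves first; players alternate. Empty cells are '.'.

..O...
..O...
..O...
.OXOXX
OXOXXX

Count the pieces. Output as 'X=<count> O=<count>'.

X=7 O=7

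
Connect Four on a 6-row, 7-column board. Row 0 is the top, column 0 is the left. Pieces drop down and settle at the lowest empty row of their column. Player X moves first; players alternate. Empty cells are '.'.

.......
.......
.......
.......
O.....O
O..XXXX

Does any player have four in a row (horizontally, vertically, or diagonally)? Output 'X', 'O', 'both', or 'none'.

X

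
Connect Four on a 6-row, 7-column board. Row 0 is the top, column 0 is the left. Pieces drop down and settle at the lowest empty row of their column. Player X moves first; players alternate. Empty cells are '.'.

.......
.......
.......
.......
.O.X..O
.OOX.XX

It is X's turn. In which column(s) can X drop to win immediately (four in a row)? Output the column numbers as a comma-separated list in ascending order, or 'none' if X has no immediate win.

col 0: drop X → no win
col 1: drop X → no win
col 2: drop X → no win
col 3: drop X → no win
col 4: drop X → WIN!
col 5: drop X → no win
col 6: drop X → no win

Answer: 4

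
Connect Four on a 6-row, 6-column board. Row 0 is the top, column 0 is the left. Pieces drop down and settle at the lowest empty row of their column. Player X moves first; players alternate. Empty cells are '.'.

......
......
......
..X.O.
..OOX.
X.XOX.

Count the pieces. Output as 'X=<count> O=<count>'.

X=5 O=4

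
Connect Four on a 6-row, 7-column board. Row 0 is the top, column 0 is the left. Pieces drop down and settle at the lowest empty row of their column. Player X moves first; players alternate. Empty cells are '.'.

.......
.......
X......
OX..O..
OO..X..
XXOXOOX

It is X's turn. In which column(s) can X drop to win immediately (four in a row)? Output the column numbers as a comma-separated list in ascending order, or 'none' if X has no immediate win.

col 0: drop X → no win
col 1: drop X → no win
col 2: drop X → WIN!
col 3: drop X → no win
col 4: drop X → no win
col 5: drop X → no win
col 6: drop X → no win

Answer: 2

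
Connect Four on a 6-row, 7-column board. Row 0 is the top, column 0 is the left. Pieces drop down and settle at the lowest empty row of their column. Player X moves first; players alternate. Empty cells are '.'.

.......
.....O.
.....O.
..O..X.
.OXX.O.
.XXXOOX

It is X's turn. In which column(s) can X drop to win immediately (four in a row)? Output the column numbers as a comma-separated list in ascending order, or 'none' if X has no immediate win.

col 0: drop X → WIN!
col 1: drop X → no win
col 2: drop X → no win
col 3: drop X → no win
col 4: drop X → no win
col 5: drop X → no win
col 6: drop X → no win

Answer: 0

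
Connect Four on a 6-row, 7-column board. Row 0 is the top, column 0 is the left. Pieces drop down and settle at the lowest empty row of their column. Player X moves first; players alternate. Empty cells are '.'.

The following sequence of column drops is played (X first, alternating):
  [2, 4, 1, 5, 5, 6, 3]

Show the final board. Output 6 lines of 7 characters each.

Answer: .......
.......
.......
.......
.....X.
.XXXOOO

Derivation:
Move 1: X drops in col 2, lands at row 5
Move 2: O drops in col 4, lands at row 5
Move 3: X drops in col 1, lands at row 5
Move 4: O drops in col 5, lands at row 5
Move 5: X drops in col 5, lands at row 4
Move 6: O drops in col 6, lands at row 5
Move 7: X drops in col 3, lands at row 5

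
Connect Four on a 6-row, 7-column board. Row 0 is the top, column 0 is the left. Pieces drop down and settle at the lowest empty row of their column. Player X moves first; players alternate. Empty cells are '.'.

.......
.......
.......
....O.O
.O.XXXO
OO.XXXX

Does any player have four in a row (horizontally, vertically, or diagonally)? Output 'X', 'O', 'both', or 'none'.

X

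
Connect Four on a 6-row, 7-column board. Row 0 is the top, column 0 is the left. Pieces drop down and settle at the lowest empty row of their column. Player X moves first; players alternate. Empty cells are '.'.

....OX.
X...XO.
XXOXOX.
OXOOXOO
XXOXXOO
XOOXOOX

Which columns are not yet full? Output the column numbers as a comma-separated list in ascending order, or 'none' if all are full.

col 0: top cell = '.' → open
col 1: top cell = '.' → open
col 2: top cell = '.' → open
col 3: top cell = '.' → open
col 4: top cell = 'O' → FULL
col 5: top cell = 'X' → FULL
col 6: top cell = '.' → open

Answer: 0,1,2,3,6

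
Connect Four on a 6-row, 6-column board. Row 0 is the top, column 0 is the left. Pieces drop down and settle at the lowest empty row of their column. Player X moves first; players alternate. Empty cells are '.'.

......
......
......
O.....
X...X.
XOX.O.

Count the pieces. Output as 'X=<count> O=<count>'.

X=4 O=3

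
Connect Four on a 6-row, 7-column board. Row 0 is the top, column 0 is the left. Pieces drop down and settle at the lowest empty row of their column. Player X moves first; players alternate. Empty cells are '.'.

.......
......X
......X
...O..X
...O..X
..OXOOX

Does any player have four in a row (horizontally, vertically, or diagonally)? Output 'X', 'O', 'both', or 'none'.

X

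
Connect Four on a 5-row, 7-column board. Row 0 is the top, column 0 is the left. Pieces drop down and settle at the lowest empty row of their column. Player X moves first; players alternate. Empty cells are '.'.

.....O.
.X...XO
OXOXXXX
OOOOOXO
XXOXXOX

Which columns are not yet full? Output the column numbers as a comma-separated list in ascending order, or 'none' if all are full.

Answer: 0,1,2,3,4,6

Derivation:
col 0: top cell = '.' → open
col 1: top cell = '.' → open
col 2: top cell = '.' → open
col 3: top cell = '.' → open
col 4: top cell = '.' → open
col 5: top cell = 'O' → FULL
col 6: top cell = '.' → open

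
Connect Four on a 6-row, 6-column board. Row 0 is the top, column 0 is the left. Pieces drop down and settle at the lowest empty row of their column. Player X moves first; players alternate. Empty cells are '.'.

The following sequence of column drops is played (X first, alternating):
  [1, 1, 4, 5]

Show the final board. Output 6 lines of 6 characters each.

Move 1: X drops in col 1, lands at row 5
Move 2: O drops in col 1, lands at row 4
Move 3: X drops in col 4, lands at row 5
Move 4: O drops in col 5, lands at row 5

Answer: ......
......
......
......
.O....
.X..XO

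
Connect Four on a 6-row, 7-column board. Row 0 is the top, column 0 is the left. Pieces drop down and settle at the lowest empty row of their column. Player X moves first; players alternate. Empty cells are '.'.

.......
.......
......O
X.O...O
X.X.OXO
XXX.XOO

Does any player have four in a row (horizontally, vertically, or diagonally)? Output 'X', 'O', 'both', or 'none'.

O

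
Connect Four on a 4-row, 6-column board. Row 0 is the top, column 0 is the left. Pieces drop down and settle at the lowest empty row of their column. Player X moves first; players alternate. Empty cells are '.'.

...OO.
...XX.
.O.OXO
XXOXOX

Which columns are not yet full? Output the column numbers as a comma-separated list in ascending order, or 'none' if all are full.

col 0: top cell = '.' → open
col 1: top cell = '.' → open
col 2: top cell = '.' → open
col 3: top cell = 'O' → FULL
col 4: top cell = 'O' → FULL
col 5: top cell = '.' → open

Answer: 0,1,2,5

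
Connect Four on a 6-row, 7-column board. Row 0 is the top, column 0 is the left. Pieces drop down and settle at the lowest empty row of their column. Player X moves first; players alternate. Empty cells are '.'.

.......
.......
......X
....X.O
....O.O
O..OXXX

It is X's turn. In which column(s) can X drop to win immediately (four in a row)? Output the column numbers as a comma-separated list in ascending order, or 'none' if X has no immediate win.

col 0: drop X → no win
col 1: drop X → no win
col 2: drop X → no win
col 3: drop X → no win
col 4: drop X → no win
col 5: drop X → no win
col 6: drop X → no win

Answer: none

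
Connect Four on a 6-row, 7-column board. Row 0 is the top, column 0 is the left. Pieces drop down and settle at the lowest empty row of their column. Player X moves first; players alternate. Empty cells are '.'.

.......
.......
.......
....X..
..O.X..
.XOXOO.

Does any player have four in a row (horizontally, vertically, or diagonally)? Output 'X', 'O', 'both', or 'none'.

none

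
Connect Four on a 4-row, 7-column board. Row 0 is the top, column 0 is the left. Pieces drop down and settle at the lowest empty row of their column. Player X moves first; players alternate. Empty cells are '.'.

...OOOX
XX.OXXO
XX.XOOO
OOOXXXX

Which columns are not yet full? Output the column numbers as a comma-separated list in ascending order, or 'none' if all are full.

col 0: top cell = '.' → open
col 1: top cell = '.' → open
col 2: top cell = '.' → open
col 3: top cell = 'O' → FULL
col 4: top cell = 'O' → FULL
col 5: top cell = 'O' → FULL
col 6: top cell = 'X' → FULL

Answer: 0,1,2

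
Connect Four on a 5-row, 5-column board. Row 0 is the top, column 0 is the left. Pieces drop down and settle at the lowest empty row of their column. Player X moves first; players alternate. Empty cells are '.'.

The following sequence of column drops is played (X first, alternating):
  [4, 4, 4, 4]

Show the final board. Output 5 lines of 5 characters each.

Move 1: X drops in col 4, lands at row 4
Move 2: O drops in col 4, lands at row 3
Move 3: X drops in col 4, lands at row 2
Move 4: O drops in col 4, lands at row 1

Answer: .....
....O
....X
....O
....X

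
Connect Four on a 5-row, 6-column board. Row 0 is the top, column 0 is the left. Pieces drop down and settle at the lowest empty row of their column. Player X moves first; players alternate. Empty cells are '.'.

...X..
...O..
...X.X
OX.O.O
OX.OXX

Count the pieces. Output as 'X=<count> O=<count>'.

X=7 O=6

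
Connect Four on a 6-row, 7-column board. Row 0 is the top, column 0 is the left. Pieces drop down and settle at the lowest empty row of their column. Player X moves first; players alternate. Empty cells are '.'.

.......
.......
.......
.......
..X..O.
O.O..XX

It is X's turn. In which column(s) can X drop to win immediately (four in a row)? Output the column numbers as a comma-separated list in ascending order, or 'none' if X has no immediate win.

Answer: none

Derivation:
col 0: drop X → no win
col 1: drop X → no win
col 2: drop X → no win
col 3: drop X → no win
col 4: drop X → no win
col 5: drop X → no win
col 6: drop X → no win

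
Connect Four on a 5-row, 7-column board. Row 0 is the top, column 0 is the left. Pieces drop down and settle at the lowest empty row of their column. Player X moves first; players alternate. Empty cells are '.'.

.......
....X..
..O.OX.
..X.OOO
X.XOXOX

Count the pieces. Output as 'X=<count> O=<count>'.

X=7 O=7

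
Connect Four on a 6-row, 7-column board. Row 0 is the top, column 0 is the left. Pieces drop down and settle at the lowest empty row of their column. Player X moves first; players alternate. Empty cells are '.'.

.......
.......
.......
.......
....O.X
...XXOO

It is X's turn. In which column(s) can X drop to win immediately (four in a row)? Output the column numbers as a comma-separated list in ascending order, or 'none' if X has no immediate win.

col 0: drop X → no win
col 1: drop X → no win
col 2: drop X → no win
col 3: drop X → no win
col 4: drop X → no win
col 5: drop X → no win
col 6: drop X → no win

Answer: none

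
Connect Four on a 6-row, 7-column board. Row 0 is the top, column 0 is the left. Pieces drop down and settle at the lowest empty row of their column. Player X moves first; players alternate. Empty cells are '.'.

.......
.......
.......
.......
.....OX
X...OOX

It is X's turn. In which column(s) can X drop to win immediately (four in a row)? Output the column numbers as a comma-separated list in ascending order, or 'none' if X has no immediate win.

col 0: drop X → no win
col 1: drop X → no win
col 2: drop X → no win
col 3: drop X → no win
col 4: drop X → no win
col 5: drop X → no win
col 6: drop X → no win

Answer: none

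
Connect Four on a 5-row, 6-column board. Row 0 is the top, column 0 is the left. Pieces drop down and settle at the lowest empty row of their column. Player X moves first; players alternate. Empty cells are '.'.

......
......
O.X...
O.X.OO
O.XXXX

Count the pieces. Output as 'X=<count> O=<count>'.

X=6 O=5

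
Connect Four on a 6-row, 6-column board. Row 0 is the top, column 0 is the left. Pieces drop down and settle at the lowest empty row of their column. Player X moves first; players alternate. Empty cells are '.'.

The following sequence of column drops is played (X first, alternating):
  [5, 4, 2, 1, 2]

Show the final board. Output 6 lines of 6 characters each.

Move 1: X drops in col 5, lands at row 5
Move 2: O drops in col 4, lands at row 5
Move 3: X drops in col 2, lands at row 5
Move 4: O drops in col 1, lands at row 5
Move 5: X drops in col 2, lands at row 4

Answer: ......
......
......
......
..X...
.OX.OX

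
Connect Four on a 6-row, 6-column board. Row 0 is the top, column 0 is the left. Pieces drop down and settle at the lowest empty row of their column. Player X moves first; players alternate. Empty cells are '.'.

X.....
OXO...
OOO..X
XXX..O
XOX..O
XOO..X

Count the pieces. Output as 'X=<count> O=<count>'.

X=10 O=10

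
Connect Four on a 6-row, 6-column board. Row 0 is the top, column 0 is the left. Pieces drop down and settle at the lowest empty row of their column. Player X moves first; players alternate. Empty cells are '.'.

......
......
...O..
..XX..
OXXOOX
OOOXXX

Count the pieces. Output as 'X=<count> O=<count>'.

X=8 O=7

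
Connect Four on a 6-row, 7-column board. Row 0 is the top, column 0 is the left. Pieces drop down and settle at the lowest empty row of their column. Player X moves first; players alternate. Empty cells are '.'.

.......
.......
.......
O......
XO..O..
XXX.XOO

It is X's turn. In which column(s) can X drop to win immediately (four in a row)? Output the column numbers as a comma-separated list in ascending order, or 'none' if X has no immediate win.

col 0: drop X → no win
col 1: drop X → no win
col 2: drop X → no win
col 3: drop X → WIN!
col 4: drop X → no win
col 5: drop X → no win
col 6: drop X → no win

Answer: 3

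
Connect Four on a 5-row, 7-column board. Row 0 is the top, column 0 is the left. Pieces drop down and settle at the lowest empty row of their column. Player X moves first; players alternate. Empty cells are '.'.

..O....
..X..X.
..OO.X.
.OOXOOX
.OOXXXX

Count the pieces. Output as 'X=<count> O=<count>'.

X=9 O=9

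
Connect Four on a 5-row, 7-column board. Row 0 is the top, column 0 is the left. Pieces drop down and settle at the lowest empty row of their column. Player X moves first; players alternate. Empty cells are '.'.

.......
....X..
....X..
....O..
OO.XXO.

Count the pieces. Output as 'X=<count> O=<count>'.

X=4 O=4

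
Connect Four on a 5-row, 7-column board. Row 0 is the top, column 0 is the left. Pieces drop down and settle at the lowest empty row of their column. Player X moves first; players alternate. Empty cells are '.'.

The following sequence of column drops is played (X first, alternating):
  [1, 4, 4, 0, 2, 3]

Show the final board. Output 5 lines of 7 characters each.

Move 1: X drops in col 1, lands at row 4
Move 2: O drops in col 4, lands at row 4
Move 3: X drops in col 4, lands at row 3
Move 4: O drops in col 0, lands at row 4
Move 5: X drops in col 2, lands at row 4
Move 6: O drops in col 3, lands at row 4

Answer: .......
.......
.......
....X..
OXXOO..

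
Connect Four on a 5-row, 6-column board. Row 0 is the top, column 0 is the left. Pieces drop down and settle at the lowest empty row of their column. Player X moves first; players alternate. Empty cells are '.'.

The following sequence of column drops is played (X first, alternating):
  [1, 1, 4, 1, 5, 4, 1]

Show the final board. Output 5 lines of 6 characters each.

Move 1: X drops in col 1, lands at row 4
Move 2: O drops in col 1, lands at row 3
Move 3: X drops in col 4, lands at row 4
Move 4: O drops in col 1, lands at row 2
Move 5: X drops in col 5, lands at row 4
Move 6: O drops in col 4, lands at row 3
Move 7: X drops in col 1, lands at row 1

Answer: ......
.X....
.O....
.O..O.
.X..XX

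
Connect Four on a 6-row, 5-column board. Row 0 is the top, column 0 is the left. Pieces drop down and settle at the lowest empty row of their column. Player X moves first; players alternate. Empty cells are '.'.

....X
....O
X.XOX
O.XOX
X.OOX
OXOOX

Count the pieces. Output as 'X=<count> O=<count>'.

X=10 O=9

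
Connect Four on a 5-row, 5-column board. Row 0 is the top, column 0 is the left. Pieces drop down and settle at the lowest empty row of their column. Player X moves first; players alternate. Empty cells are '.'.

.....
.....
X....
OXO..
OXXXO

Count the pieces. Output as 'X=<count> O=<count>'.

X=5 O=4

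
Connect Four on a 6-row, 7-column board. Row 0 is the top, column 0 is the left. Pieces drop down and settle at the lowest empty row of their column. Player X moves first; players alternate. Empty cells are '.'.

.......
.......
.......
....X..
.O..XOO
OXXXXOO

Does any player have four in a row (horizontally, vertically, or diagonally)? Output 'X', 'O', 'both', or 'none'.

X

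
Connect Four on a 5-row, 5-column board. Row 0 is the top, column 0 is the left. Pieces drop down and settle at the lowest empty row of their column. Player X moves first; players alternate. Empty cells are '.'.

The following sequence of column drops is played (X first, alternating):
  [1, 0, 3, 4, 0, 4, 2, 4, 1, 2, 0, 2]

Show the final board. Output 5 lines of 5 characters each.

Answer: .....
.....
X.O.O
XXO.O
OXXXO

Derivation:
Move 1: X drops in col 1, lands at row 4
Move 2: O drops in col 0, lands at row 4
Move 3: X drops in col 3, lands at row 4
Move 4: O drops in col 4, lands at row 4
Move 5: X drops in col 0, lands at row 3
Move 6: O drops in col 4, lands at row 3
Move 7: X drops in col 2, lands at row 4
Move 8: O drops in col 4, lands at row 2
Move 9: X drops in col 1, lands at row 3
Move 10: O drops in col 2, lands at row 3
Move 11: X drops in col 0, lands at row 2
Move 12: O drops in col 2, lands at row 2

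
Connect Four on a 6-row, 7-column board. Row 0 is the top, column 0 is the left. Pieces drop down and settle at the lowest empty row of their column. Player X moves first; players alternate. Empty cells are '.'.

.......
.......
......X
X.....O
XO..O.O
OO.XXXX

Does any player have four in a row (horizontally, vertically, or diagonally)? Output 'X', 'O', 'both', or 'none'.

X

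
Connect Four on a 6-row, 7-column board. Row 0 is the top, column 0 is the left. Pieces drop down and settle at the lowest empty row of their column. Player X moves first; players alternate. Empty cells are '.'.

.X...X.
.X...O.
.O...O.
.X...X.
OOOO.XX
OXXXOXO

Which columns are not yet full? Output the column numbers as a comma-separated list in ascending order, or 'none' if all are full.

Answer: 0,2,3,4,6

Derivation:
col 0: top cell = '.' → open
col 1: top cell = 'X' → FULL
col 2: top cell = '.' → open
col 3: top cell = '.' → open
col 4: top cell = '.' → open
col 5: top cell = 'X' → FULL
col 6: top cell = '.' → open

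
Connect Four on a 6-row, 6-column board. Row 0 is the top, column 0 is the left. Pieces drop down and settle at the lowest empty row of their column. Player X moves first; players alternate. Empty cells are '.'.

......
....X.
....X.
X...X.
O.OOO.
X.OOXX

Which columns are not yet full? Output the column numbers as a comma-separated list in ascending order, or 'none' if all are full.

Answer: 0,1,2,3,4,5

Derivation:
col 0: top cell = '.' → open
col 1: top cell = '.' → open
col 2: top cell = '.' → open
col 3: top cell = '.' → open
col 4: top cell = '.' → open
col 5: top cell = '.' → open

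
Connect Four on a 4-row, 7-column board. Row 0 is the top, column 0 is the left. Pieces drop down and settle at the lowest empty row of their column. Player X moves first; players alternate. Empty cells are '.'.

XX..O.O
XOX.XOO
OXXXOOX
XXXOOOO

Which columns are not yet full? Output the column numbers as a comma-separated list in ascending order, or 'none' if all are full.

col 0: top cell = 'X' → FULL
col 1: top cell = 'X' → FULL
col 2: top cell = '.' → open
col 3: top cell = '.' → open
col 4: top cell = 'O' → FULL
col 5: top cell = '.' → open
col 6: top cell = 'O' → FULL

Answer: 2,3,5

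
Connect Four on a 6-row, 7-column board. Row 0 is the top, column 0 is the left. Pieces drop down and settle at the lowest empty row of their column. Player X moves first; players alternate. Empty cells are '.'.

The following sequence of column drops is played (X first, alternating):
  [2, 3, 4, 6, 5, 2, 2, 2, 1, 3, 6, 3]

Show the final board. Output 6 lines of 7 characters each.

Move 1: X drops in col 2, lands at row 5
Move 2: O drops in col 3, lands at row 5
Move 3: X drops in col 4, lands at row 5
Move 4: O drops in col 6, lands at row 5
Move 5: X drops in col 5, lands at row 5
Move 6: O drops in col 2, lands at row 4
Move 7: X drops in col 2, lands at row 3
Move 8: O drops in col 2, lands at row 2
Move 9: X drops in col 1, lands at row 5
Move 10: O drops in col 3, lands at row 4
Move 11: X drops in col 6, lands at row 4
Move 12: O drops in col 3, lands at row 3

Answer: .......
.......
..O....
..XO...
..OO..X
.XXOXXO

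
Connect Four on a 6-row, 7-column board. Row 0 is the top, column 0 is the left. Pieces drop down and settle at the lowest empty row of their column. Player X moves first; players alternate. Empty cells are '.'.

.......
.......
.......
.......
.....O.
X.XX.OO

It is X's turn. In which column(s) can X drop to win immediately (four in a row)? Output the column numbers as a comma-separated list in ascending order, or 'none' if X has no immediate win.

col 0: drop X → no win
col 1: drop X → WIN!
col 2: drop X → no win
col 3: drop X → no win
col 4: drop X → no win
col 5: drop X → no win
col 6: drop X → no win

Answer: 1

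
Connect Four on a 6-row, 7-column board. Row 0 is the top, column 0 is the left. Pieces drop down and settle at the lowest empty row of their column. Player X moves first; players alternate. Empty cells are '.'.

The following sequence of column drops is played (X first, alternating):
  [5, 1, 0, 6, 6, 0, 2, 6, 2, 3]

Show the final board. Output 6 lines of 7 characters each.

Move 1: X drops in col 5, lands at row 5
Move 2: O drops in col 1, lands at row 5
Move 3: X drops in col 0, lands at row 5
Move 4: O drops in col 6, lands at row 5
Move 5: X drops in col 6, lands at row 4
Move 6: O drops in col 0, lands at row 4
Move 7: X drops in col 2, lands at row 5
Move 8: O drops in col 6, lands at row 3
Move 9: X drops in col 2, lands at row 4
Move 10: O drops in col 3, lands at row 5

Answer: .......
.......
.......
......O
O.X...X
XOXO.XO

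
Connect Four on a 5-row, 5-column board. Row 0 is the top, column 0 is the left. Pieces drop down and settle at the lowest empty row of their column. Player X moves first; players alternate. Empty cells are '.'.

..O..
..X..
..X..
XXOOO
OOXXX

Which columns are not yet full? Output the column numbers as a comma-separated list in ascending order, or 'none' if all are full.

Answer: 0,1,3,4

Derivation:
col 0: top cell = '.' → open
col 1: top cell = '.' → open
col 2: top cell = 'O' → FULL
col 3: top cell = '.' → open
col 4: top cell = '.' → open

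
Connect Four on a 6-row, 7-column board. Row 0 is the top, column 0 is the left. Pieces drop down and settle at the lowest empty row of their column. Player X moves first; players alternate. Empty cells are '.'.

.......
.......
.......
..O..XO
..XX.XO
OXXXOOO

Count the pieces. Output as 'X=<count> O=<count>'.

X=7 O=7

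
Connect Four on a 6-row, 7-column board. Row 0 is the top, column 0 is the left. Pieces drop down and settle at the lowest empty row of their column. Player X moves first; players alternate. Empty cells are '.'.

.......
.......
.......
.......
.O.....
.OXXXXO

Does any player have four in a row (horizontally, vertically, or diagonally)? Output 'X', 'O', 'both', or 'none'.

X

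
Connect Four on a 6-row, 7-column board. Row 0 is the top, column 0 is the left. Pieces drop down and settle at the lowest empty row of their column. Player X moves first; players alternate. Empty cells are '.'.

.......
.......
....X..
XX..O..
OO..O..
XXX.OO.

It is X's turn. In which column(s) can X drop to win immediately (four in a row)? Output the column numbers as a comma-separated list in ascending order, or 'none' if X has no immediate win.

col 0: drop X → no win
col 1: drop X → no win
col 2: drop X → no win
col 3: drop X → WIN!
col 4: drop X → no win
col 5: drop X → no win
col 6: drop X → no win

Answer: 3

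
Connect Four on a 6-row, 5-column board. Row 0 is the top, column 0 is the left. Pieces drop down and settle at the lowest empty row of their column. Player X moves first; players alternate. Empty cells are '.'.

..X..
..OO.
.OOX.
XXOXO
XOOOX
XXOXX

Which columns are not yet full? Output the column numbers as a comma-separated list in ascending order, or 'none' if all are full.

Answer: 0,1,3,4

Derivation:
col 0: top cell = '.' → open
col 1: top cell = '.' → open
col 2: top cell = 'X' → FULL
col 3: top cell = '.' → open
col 4: top cell = '.' → open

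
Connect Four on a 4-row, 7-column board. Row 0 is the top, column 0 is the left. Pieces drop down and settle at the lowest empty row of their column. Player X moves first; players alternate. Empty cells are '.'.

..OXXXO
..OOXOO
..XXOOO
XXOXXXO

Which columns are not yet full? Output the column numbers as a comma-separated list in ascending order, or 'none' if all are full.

col 0: top cell = '.' → open
col 1: top cell = '.' → open
col 2: top cell = 'O' → FULL
col 3: top cell = 'X' → FULL
col 4: top cell = 'X' → FULL
col 5: top cell = 'X' → FULL
col 6: top cell = 'O' → FULL

Answer: 0,1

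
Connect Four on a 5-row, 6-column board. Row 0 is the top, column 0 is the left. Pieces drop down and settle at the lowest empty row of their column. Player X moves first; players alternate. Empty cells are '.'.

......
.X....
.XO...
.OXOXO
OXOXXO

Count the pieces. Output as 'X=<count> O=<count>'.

X=7 O=7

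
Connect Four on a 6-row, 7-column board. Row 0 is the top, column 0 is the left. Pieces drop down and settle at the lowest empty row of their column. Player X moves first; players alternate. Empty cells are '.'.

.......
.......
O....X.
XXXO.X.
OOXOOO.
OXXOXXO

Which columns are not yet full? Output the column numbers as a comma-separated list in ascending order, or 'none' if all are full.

Answer: 0,1,2,3,4,5,6

Derivation:
col 0: top cell = '.' → open
col 1: top cell = '.' → open
col 2: top cell = '.' → open
col 3: top cell = '.' → open
col 4: top cell = '.' → open
col 5: top cell = '.' → open
col 6: top cell = '.' → open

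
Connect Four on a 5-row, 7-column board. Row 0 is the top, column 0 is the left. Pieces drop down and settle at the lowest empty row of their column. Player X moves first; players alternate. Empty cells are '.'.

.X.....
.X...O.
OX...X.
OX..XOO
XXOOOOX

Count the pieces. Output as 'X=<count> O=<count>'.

X=9 O=9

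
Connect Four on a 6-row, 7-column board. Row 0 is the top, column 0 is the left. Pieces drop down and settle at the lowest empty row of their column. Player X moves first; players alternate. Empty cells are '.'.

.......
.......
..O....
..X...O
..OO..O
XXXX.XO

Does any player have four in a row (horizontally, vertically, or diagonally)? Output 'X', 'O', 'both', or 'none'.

X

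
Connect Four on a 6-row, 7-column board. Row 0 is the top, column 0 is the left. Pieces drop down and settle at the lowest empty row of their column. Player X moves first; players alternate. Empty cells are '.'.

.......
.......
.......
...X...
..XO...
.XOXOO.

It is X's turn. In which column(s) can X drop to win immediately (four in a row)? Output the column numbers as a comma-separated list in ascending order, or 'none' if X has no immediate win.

Answer: none

Derivation:
col 0: drop X → no win
col 1: drop X → no win
col 2: drop X → no win
col 3: drop X → no win
col 4: drop X → no win
col 5: drop X → no win
col 6: drop X → no win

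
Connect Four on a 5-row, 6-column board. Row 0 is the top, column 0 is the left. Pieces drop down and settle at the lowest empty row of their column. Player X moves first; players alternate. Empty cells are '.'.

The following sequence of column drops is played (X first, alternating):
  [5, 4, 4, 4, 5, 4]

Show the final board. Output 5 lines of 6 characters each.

Answer: ......
....O.
....O.
....XX
....OX

Derivation:
Move 1: X drops in col 5, lands at row 4
Move 2: O drops in col 4, lands at row 4
Move 3: X drops in col 4, lands at row 3
Move 4: O drops in col 4, lands at row 2
Move 5: X drops in col 5, lands at row 3
Move 6: O drops in col 4, lands at row 1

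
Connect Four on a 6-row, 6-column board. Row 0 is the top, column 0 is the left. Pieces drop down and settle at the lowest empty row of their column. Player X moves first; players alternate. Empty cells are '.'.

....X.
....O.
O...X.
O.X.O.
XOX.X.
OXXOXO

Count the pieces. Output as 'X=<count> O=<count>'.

X=9 O=8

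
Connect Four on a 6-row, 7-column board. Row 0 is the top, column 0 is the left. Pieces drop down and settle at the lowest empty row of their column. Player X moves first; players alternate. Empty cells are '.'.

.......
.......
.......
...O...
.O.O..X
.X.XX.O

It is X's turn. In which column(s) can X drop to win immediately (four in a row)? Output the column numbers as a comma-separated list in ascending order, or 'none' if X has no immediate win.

col 0: drop X → no win
col 1: drop X → no win
col 2: drop X → WIN!
col 3: drop X → no win
col 4: drop X → no win
col 5: drop X → no win
col 6: drop X → no win

Answer: 2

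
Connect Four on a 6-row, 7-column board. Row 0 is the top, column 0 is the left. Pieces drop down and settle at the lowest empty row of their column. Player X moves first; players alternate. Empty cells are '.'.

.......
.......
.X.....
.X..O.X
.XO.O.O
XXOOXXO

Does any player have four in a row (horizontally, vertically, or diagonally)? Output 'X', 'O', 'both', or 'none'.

X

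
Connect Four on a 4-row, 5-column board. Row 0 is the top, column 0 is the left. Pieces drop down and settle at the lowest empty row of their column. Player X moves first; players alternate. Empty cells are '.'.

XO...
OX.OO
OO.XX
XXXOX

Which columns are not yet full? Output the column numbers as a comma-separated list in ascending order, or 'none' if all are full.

Answer: 2,3,4

Derivation:
col 0: top cell = 'X' → FULL
col 1: top cell = 'O' → FULL
col 2: top cell = '.' → open
col 3: top cell = '.' → open
col 4: top cell = '.' → open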